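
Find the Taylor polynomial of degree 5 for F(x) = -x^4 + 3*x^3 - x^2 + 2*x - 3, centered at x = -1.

F(-1) = -10
F′(-1) = 17
F′′(-1) = -32
F′′′(-1) = 42
F^(4)(-1) = -24
F^(5)(-1) = 0

-(x + 1)^4 + 7*(x + 1)^3 - 16*(x + 1)^2 + 17*(x + 1) - 10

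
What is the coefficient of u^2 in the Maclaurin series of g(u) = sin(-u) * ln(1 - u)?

1

Multiply the two series term by term and collect like powers.
g(0) = 0
g′(0) = 0
g′′(0) = 2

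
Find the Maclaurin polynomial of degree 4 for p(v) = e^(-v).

v^4/24 - v^3/6 + v^2/2 - v + 1

p(0) = 1
p′(0) = -1
p′′(0) = 1
p′′′(0) = -1
p^(4)(0) = 1
Then c_k = p^(k)(0)/k! gives each Taylor coefficient.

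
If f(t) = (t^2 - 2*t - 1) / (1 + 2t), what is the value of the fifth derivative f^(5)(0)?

Distribute the polynomial across the series and collect like powers.
The coefficient of t^5 in the expansion is -8, so f^(5)(0) = 5! * (-8) = -960.

-960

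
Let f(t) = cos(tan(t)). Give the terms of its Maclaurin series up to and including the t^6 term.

Plug the Maclaurin series of the inner function into that of the outer and collect terms.
f(0) = 1
f′(0) = 0
f′′(0) = -1
f′′′(0) = 0
f^(4)(0) = -7
f^(5)(0) = 0
f^(6)(0) = -97
Dividing each by k! gives the coefficients c_0, ..., c_6.

-97*t^6/720 - 7*t^4/24 - t^2/2 + 1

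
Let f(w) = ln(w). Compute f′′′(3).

2/27

Compute the successive derivatives at the expansion point and divide by k!.
From the series, [(w - 3)^3] f = 1/81; multiply by 3! = 6 to get 2/27.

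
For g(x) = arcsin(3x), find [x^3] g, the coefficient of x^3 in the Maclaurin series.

9/2

[x^0] = 0;  [x^1] = 3;  [x^2] = 0;  [x^3] = 9/2.
So c_3 = g′′′(0)/3! = 9/2.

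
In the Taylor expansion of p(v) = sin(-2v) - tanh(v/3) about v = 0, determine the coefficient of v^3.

Expand each term separately and add.
p(0) = 0
p′(0) = -7/3
p′′(0) = 0
p′′′(0) = 218/27
So c_3 = p′′′(0)/3! = 109/81.

109/81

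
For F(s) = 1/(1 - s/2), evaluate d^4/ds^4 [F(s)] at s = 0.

3/2

The coefficient of s^4 in the expansion is 1/16, so F^(4)(0) = 4! * (1/16) = 3/2.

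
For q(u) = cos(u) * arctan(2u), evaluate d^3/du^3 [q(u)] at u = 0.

Take the Cauchy product of the two expansions.
From the series, [u^3] q = -11/3; multiply by 3! = 6 to get -22.

-22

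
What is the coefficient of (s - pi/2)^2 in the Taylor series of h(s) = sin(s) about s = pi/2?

[(s - pi/2)^0] = 1;  [(s - pi/2)^1] = 0;  [(s - pi/2)^2] = -1/2.

-1/2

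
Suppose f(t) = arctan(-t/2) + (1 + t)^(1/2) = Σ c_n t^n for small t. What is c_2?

-1/8

Add the two expansions coefficient-wise.
f(0) = 1
f′(0) = 0
f′′(0) = -1/4
So c_2 = f′′(0)/2! = -1/8.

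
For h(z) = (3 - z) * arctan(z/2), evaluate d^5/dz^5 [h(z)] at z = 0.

9/4

Distribute the polynomial across the series and collect like powers.
From the series, [z^5] h = 3/160; multiply by 5! = 120 to get 9/4.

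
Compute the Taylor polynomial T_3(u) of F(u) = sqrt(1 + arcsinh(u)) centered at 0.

Let u equal the inner series; expand the outer function in u and truncate.
[u^0] = 1;  [u^1] = 1/2;  [u^2] = -1/8;  [u^3] = -1/48.

-u^3/48 - u^2/8 + u/2 + 1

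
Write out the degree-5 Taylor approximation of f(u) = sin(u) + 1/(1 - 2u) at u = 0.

3841*u^5/120 + 16*u^4 + 47*u^3/6 + 4*u^2 + 3*u + 1

Combine the two series term by term.
[u^0] = 1;  [u^1] = 3;  [u^2] = 4;  [u^3] = 47/6;  [u^4] = 16;  [u^5] = 3841/120.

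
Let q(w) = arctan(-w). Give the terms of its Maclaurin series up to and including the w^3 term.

[w^0] = 0;  [w^1] = -1;  [w^2] = 0;  [w^3] = 1/3.

w^3/3 - w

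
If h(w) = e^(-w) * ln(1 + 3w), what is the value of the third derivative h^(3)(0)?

Multiply the two series term by term and collect like powers.
From the series, [w^3] h = 15; multiply by 3! = 6 to get 90.

90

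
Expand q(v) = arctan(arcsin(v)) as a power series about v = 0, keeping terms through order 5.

13*v^5/120 - v^3/6 + v

Compose series: expand the inner function first, then feed it into the outer expansion.
q(0) = 0
q′(0) = 1
q′′(0) = 0
q′′′(0) = -1
q^(4)(0) = 0
q^(5)(0) = 13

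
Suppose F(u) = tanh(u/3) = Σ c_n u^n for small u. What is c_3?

-1/81

Differentiate repeatedly and evaluate at the center.
[u^0] = 0;  [u^1] = 1/3;  [u^2] = 0;  [u^3] = -1/81.
So c_3 = F′′′(0)/3! = -1/81.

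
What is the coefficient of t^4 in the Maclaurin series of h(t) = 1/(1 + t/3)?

1/81

h(0) = 1
h′(0) = -1/3
h′′(0) = 2/9
h′′′(0) = -2/9
h^(4)(0) = 8/27
So c_4 = h^(4)(0)/4! = 1/81.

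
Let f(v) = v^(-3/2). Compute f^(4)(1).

From the series, [(v - 1)^4] f = 315/128; multiply by 4! = 24 to get 945/16.

945/16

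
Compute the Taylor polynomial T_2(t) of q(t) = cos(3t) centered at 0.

1 - 9*t^2/2

q(0) = 1
q′(0) = 0
q′′(0) = -9
Dividing each by k! gives the coefficients c_0, ..., c_2.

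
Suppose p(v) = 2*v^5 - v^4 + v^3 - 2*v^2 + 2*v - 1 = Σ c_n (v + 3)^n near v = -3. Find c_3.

193

Use the known series and substitute for the argument.
p(-3) = -619
p′(-3) = 959
p′′(-3) = -1210
p′′′(-3) = 1158
The Taylor polynomial is Σ p^(k)(-3)/k! · (v + 3)^k.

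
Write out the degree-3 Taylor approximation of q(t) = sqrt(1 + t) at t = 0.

t^3/16 - t^2/8 + t/2 + 1

q(0) = 1
q′(0) = 1/2
q′′(0) = -1/4
q′′′(0) = 3/8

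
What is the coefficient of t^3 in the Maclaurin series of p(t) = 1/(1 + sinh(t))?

-7/6

Let u equal the inner series; expand the outer function in u and truncate.
p(0) = 1
p′(0) = -1
p′′(0) = 2
p′′′(0) = -7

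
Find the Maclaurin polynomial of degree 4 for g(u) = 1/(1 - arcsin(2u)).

Plug the Maclaurin series of the inner function into that of the outer and collect terms.

64*u^4/3 + 28*u^3/3 + 4*u^2 + 2*u + 1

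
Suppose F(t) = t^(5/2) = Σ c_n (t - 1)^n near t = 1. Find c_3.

[(t - 1)^0] = 1;  [(t - 1)^1] = 5/2;  [(t - 1)^2] = 15/8;  [(t - 1)^3] = 5/16.

5/16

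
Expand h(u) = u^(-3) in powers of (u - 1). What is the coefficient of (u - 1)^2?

6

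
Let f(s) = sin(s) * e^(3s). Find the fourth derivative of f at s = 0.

96

Take the Cauchy product of the two expansions.
The coefficient of s^4 in the expansion is 4, so f^(4)(0) = 4! * (4) = 96.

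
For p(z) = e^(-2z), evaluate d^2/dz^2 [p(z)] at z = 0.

4

Compute the successive derivatives at the expansion point and divide by k!.
The coefficient of z^2 in the expansion is 2, so p′′(0) = 2! * (2) = 4.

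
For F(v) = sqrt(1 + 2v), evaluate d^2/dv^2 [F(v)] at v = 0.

From the series, [v^2] F = -1/2; multiply by 2! = 2 to get -1.

-1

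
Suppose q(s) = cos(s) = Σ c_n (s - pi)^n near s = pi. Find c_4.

Compute the successive derivatives at the expansion point and divide by k!.

-1/24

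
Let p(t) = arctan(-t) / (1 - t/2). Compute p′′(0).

Expand each factor separately, then convolve coefficients.
The coefficient of t^2 in the expansion is -1/2, so p′′(0) = 2! * (-1/2) = -1.

-1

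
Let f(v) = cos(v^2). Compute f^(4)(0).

-12

Differentiate repeatedly and evaluate at the center.
The coefficient of v^4 in the expansion is -1/2, so f^(4)(0) = 4! * (-1/2) = -12.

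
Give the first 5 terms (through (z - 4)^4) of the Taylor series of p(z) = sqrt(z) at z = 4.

-5*(z - 4)^4/16384 + (z - 4)^3/512 - (z - 4)^2/64 + (z - 4)/4 + 2

[(z - 4)^0] = 2;  [(z - 4)^1] = 1/4;  [(z - 4)^2] = -1/64;  [(z - 4)^3] = 1/512;  [(z - 4)^4] = -5/16384.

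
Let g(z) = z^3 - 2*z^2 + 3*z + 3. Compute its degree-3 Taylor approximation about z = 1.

(z - 1)^3 + (z - 1)^2 + 2*(z - 1) + 5

Use the known series and substitute for the argument.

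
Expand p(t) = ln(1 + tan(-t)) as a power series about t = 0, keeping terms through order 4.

Let u equal the inner series; expand the outer function in u and truncate.
p(0) = 0
p′(0) = -1
p′′(0) = -1
p′′′(0) = -4
p^(4)(0) = -14

-7*t^4/12 - 2*t^3/3 - t^2/2 - t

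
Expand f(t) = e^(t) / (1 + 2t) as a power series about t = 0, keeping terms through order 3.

Expand each factor separately, then convolve coefficients.
f(0) = 1
f′(0) = -1
f′′(0) = 5
f′′′(0) = -29

-29*t^3/6 + 5*t^2/2 - t + 1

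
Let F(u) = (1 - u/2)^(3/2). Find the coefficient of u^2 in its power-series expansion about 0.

c_2 = F′′(0)/2! = 3/32.

3/32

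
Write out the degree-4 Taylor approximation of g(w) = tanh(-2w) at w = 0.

g(0) = 0
g′(0) = -2
g′′(0) = 0
g′′′(0) = 16
g^(4)(0) = 0

8*w^3/3 - 2*w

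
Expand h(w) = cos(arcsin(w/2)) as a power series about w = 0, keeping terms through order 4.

-w^4/128 - w^2/8 + 1

Compose series: expand the inner function first, then feed it into the outer expansion.
[w^0] = 1;  [w^1] = 0;  [w^2] = -1/8;  [w^3] = 0;  [w^4] = -1/128.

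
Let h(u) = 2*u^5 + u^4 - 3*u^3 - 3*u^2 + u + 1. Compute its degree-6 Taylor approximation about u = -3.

h(-3) = -353
h′(-3) = 640
h′′(-3) = -924
h′′′(-3) = 990
h^(4)(-3) = -696
h^(5)(-3) = 240
h^(6)(-3) = 0

2*(u + 3)^5 - 29*(u + 3)^4 + 165*(u + 3)^3 - 462*(u + 3)^2 + 640*(u + 3) - 353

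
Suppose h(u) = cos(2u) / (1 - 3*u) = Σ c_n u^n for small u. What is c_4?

Use 1/(1 - r) = Σ r^k on the denominator, then take the Cauchy product.
[u^0] = 1;  [u^1] = 3;  [u^2] = 7;  [u^3] = 21;  [u^4] = 191/3.
So c_4 = h^(4)(0)/4! = 191/3.

191/3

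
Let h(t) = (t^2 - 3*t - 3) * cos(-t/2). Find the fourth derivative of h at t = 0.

Distribute the polynomial across the series and collect like powers.
From the series, [t^4] h = -17/128; multiply by 4! = 24 to get -51/16.

-51/16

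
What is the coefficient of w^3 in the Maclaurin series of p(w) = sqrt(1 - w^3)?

-1/2

[w^0] = 1;  [w^1] = 0;  [w^2] = 0;  [w^3] = -1/2.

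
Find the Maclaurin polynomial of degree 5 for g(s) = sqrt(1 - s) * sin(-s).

Multiply the two series term by term and collect like powers.
g(0) = 0
g′(0) = -1
g′′(0) = 1
g′′′(0) = 7/4
g^(4)(0) = -1/2
g^(5)(0) = 19/16
Dividing each by k! gives the coefficients c_0, ..., c_5.

19*s^5/1920 - s^4/48 + 7*s^3/24 + s^2/2 - s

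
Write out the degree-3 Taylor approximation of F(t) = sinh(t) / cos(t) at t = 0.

Write the quotient as an unknown series and match coefficients against numerator = denominator · series.
F(0) = 0
F′(0) = 1
F′′(0) = 0
F′′′(0) = 4

2*t^3/3 + t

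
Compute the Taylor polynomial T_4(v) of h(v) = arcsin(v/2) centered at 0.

v^3/48 + v/2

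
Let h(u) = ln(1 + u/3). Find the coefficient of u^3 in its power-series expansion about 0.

1/81

h(0) = 0
h′(0) = 1/3
h′′(0) = -1/9
h′′′(0) = 2/27
The Taylor polynomial is Σ h^(k)(0)/k! · u^k.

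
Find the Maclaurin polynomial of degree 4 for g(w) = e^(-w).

w^4/24 - w^3/6 + w^2/2 - w + 1

Apply the Taylor formula c_k = f^(k)(a)/k!.
g(0) = 1
g′(0) = -1
g′′(0) = 1
g′′′(0) = -1
g^(4)(0) = 1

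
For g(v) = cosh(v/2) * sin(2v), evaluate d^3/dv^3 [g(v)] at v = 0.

Multiply the two series term by term and collect like powers.
From the series, [v^3] g = -13/12; multiply by 3! = 6 to get -13/2.

-13/2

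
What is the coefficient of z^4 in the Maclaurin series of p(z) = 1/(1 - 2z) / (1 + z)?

11

Take the Cauchy product of the two expansions.
p(0) = 1
p′(0) = 1
p′′(0) = 6
p′′′(0) = 30
p^(4)(0) = 264
Then c_k = p^(k)(0)/k! gives each Taylor coefficient.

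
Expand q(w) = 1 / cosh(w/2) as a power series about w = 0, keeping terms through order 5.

5*w^4/384 - w^2/8 + 1

Invert the denominator's series and multiply.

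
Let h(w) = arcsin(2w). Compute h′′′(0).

8

From the series, [w^3] h = 4/3; multiply by 3! = 6 to get 8.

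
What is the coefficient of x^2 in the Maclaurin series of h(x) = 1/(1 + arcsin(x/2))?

1/4

Substitute the inner expansion into the outer series and collect powers.
h(0) = 1
h′(0) = -1/2
h′′(0) = 1/2
Dividing each by k! gives the coefficients c_0, ..., c_2.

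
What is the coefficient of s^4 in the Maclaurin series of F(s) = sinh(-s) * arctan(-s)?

-1/6

Take the Cauchy product of the two expansions.
F(0) = 0
F′(0) = 0
F′′(0) = 2
F′′′(0) = 0
F^(4)(0) = -4
Dividing each by k! gives the coefficients c_0, ..., c_4.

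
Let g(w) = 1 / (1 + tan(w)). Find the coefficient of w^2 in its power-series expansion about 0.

Use the geometric series for the reciprocal, then substitute.
So c_2 = g′′(0)/2! = 1.

1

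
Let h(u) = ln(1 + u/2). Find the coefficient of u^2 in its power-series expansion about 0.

[u^0] = 0;  [u^1] = 1/2;  [u^2] = -1/8.

-1/8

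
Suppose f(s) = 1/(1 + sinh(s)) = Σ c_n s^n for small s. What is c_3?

Compose series: expand the inner function first, then feed it into the outer expansion.
[s^0] = 1;  [s^1] = -1;  [s^2] = 1;  [s^3] = -7/6.
So c_3 = f′′′(0)/3! = -7/6.

-7/6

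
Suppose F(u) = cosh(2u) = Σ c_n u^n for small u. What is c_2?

2

[u^0] = 1;  [u^1] = 0;  [u^2] = 2.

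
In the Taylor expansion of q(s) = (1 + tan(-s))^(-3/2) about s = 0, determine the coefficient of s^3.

43/16

Let u equal the inner series; expand the outer function in u and truncate.
[s^0] = 1;  [s^1] = 3/2;  [s^2] = 15/8;  [s^3] = 43/16.
So c_3 = q′′′(0)/3! = 43/16.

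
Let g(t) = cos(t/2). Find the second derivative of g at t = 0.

The coefficient of t^2 in the expansion is -1/8, so g′′(0) = 2! * (-1/8) = -1/4.

-1/4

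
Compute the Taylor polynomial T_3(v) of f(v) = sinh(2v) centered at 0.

f(0) = 0
f′(0) = 2
f′′(0) = 0
f′′′(0) = 8
Then c_k = f^(k)(0)/k! gives each Taylor coefficient.

4*v^3/3 + 2*v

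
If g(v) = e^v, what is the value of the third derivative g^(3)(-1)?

Compute the successive derivatives at the expansion point and divide by k!.
From the series, [(v + 1)^3] g = e^(-1)/6; multiply by 3! = 6 to get e^(-1).

e^(-1)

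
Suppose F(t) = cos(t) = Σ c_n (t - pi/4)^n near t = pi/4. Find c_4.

sqrt(2)/48

Differentiate repeatedly and evaluate at the center.
[(t - pi/4)^0] = sqrt(2)/2;  [(t - pi/4)^1] = -sqrt(2)/2;  [(t - pi/4)^2] = -sqrt(2)/4;  [(t - pi/4)^3] = sqrt(2)/12;  [(t - pi/4)^4] = sqrt(2)/48.
So c_4 = F^(4)(pi/4)/4! = sqrt(2)/48.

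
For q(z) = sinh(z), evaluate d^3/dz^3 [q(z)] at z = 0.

1

The coefficient of z^3 in the expansion is 1/6, so q′′′(0) = 3! * (1/6) = 1.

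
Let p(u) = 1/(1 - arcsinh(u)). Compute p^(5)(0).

69

Plug the Maclaurin series of the inner function into that of the outer and collect terms.
From the series, [u^5] p = 23/40; multiply by 5! = 120 to get 69.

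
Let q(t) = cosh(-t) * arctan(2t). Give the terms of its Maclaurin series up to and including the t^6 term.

Write out both Maclaurin series and multiply, keeping only the needed powers.
[t^0] = 0;  [t^1] = 2;  [t^2] = 0;  [t^3] = -5/3;  [t^4] = 0;  [t^5] = 103/20;  [t^6] = 0.

103*t^5/20 - 5*t^3/3 + 2*t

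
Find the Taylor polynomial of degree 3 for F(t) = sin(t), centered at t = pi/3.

Differentiate repeatedly and evaluate at the center.
F(pi/3) = sqrt(3)/2
F′(pi/3) = 1/2
F′′(pi/3) = -sqrt(3)/2
F′′′(pi/3) = -1/2

-(t - pi/3)^3/12 - sqrt(3)*(t - pi/3)^2/4 + (t - pi/3)/2 + sqrt(3)/2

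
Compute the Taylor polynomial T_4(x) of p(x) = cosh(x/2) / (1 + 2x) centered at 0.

6337*x^4/384 - 33*x^3/4 + 33*x^2/8 - 2*x + 1

Take the Cauchy product of the two expansions.
p(0) = 1
p′(0) = -2
p′′(0) = 33/4
p′′′(0) = -99/2
p^(4)(0) = 6337/16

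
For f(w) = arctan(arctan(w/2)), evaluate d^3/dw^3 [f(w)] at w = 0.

Compose series: expand the inner function first, then feed it into the outer expansion.
The coefficient of w^3 in the expansion is -1/12, so f′′′(0) = 3! * (-1/12) = -1/2.

-1/2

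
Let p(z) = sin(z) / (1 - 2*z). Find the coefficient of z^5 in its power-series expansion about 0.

Multiply the numerator's expansion by the denominator's geometric series.
[z^0] = 0;  [z^1] = 1;  [z^2] = 2;  [z^3] = 23/6;  [z^4] = 23/3;  [z^5] = 1841/120.
So c_5 = p^(5)(0)/5! = 1841/120.

1841/120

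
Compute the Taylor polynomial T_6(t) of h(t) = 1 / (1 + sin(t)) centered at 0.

Use the geometric series for the reciprocal, then substitute.
h(0) = 1
h′(0) = -1
h′′(0) = 2
h′′′(0) = -5
h^(4)(0) = 16
h^(5)(0) = -61
h^(6)(0) = 272
The Taylor polynomial is Σ h^(k)(0)/k! · t^k.

17*t^6/45 - 61*t^5/120 + 2*t^4/3 - 5*t^3/6 + t^2 - t + 1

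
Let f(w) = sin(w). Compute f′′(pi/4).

-sqrt(2)/2

Differentiate repeatedly and evaluate at the center.
From the series, [(w - pi/4)^2] f = -sqrt(2)/4; multiply by 2! = 2 to get -sqrt(2)/2.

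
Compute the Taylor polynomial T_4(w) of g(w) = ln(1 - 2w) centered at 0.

-4*w^4 - 8*w^3/3 - 2*w^2 - 2*w

Apply the Taylor formula c_k = f^(k)(a)/k!.
g(0) = 0
g′(0) = -2
g′′(0) = -4
g′′′(0) = -16
g^(4)(0) = -96
Dividing each by k! gives the coefficients c_0, ..., c_4.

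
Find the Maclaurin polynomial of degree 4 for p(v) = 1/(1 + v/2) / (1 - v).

11*v^4/16 + 5*v^3/8 + 3*v^2/4 + v/2 + 1

Multiply the two series term by term and collect like powers.
p(0) = 1
p′(0) = 1/2
p′′(0) = 3/2
p′′′(0) = 15/4
p^(4)(0) = 33/2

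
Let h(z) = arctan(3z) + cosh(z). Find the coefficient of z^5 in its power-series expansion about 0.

Combine the two series term by term.
h(0) = 1
h′(0) = 3
h′′(0) = 1
h′′′(0) = -54
h^(4)(0) = 1
h^(5)(0) = 5832

243/5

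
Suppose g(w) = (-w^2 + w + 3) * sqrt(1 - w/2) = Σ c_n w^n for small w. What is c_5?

23/8192

Multiply each power in the prefactor through the base expansion.
g(0) = 3
g′(0) = 1/4
g′′(0) = -43/16
g′′′(0) = 75/64
g^(4)(0) = 99/256
g^(5)(0) = 345/1024
So c_5 = g^(5)(0)/5! = 23/8192.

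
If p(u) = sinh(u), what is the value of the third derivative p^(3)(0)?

1

Differentiate repeatedly and evaluate at the center.
The coefficient of u^3 in the expansion is 1/6, so p′′′(0) = 3! * (1/6) = 1.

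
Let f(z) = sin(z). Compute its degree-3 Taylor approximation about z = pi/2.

1 - (z - pi/2)^2/2

f(pi/2) = 1
f′(pi/2) = 0
f′′(pi/2) = -1
f′′′(pi/2) = 0
The Taylor polynomial is Σ f^(k)(pi/2)/k! · (z - pi/2)^k.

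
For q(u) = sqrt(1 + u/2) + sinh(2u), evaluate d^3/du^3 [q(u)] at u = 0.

515/64

Expand each term separately and add.
From the series, [u^3] q = 515/384; multiply by 3! = 6 to get 515/64.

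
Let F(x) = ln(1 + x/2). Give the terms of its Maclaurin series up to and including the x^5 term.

x^5/160 - x^4/64 + x^3/24 - x^2/8 + x/2

F(0) = 0
F′(0) = 1/2
F′′(0) = -1/4
F′′′(0) = 1/4
F^(4)(0) = -3/8
F^(5)(0) = 3/4
The Taylor polynomial is Σ F^(k)(0)/k! · x^k.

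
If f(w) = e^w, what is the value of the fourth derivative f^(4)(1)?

e

The coefficient of (w - 1)^4 in the expansion is e/24, so f^(4)(1) = 4! * (e/24) = e.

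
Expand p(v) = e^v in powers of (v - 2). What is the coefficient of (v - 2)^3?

e^(2)/6

Apply the Taylor formula c_k = f^(k)(a)/k!.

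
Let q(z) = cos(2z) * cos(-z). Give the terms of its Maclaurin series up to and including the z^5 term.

Write out both Maclaurin series and multiply, keeping only the needed powers.
q(0) = 1
q′(0) = 0
q′′(0) = -5
q′′′(0) = 0
q^(4)(0) = 41
q^(5)(0) = 0

41*z^4/24 - 5*z^2/2 + 1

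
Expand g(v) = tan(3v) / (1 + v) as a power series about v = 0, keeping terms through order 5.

222*v^5/5 - 12*v^4 + 12*v^3 - 3*v^2 + 3*v

Take the Cauchy product of the two expansions.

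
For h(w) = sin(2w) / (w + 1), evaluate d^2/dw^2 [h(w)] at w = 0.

Use 1/(1 - r) = Σ r^k on the denominator, then take the Cauchy product.
From the series, [w^2] h = -2; multiply by 2! = 2 to get -4.

-4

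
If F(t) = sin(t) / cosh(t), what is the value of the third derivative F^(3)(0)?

Write the quotient as an unknown series and match coefficients against numerator = denominator · series.
From the series, [t^3] F = -2/3; multiply by 3! = 6 to get -4.

-4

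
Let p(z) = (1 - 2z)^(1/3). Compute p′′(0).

-8/9

Compute the successive derivatives at the expansion point and divide by k!.
The coefficient of z^2 in the expansion is -4/9, so p′′(0) = 2! * (-4/9) = -8/9.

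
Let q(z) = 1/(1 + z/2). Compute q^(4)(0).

3/2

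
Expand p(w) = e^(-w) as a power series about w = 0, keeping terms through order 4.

w^4/24 - w^3/6 + w^2/2 - w + 1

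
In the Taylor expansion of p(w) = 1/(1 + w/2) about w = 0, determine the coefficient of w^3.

-1/8

Use the known series and substitute for the argument.
p(0) = 1
p′(0) = -1/2
p′′(0) = 1/2
p′′′(0) = -3/4
So c_3 = p′′′(0)/3! = -1/8.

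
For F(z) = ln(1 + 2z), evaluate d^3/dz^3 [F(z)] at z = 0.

From the series, [z^3] F = 8/3; multiply by 3! = 6 to get 16.

16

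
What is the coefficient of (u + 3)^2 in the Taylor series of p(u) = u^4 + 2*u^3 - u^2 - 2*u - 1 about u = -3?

35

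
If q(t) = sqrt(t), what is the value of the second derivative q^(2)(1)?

-1/4

From the series, [(t - 1)^2] q = -1/8; multiply by 2! = 2 to get -1/4.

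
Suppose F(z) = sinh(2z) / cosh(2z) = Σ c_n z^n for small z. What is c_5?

64/15

Write the quotient as an unknown series and match coefficients against numerator = denominator · series.
F(0) = 0
F′(0) = 2
F′′(0) = 0
F′′′(0) = -16
F^(4)(0) = 0
F^(5)(0) = 512
Then c_k = F^(k)(0)/k! gives each Taylor coefficient.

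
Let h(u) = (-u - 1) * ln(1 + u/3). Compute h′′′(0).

7/27

Distribute the polynomial across the series and collect like powers.
From the series, [u^3] h = 7/162; multiply by 3! = 6 to get 7/27.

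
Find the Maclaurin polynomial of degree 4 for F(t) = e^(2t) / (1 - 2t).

130*t^4/3 + 64*t^3/3 + 10*t^2 + 4*t + 1

Take the Cauchy product of the two expansions.
F(0) = 1
F′(0) = 4
F′′(0) = 20
F′′′(0) = 128
F^(4)(0) = 1040
Then c_k = F^(k)(0)/k! gives each Taylor coefficient.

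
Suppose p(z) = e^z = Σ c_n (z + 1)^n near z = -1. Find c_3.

c_3 = p′′′(-1)/3! = e^(-1)/6.

e^(-1)/6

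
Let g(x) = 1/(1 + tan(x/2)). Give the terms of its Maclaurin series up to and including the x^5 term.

-x^5/15 + 5*x^4/48 - x^3/6 + x^2/4 - x/2 + 1

Compose series: expand the inner function first, then feed it into the outer expansion.
g(0) = 1
g′(0) = -1/2
g′′(0) = 1/2
g′′′(0) = -1
g^(4)(0) = 5/2
g^(5)(0) = -8
Dividing each by k! gives the coefficients c_0, ..., c_5.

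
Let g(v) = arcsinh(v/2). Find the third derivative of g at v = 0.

From the series, [v^3] g = -1/48; multiply by 3! = 6 to get -1/8.

-1/8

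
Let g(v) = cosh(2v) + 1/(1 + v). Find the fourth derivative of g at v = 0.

Combine the two series term by term.
From the series, [v^4] g = 5/3; multiply by 4! = 24 to get 40.

40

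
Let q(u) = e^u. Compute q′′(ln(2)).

2

From the series, [(u - ln(2))^2] q = 1; multiply by 2! = 2 to get 2.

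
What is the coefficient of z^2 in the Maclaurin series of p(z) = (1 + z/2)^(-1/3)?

Use the known series and substitute for the argument.
So c_2 = p′′(0)/2! = 1/18.

1/18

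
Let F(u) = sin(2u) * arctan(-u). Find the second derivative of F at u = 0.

-4

Expand each factor separately, then convolve coefficients.
From the series, [u^2] F = -2; multiply by 2! = 2 to get -4.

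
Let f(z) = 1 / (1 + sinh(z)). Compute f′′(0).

Use the geometric series for the reciprocal, then substitute.
The coefficient of z^2 in the expansion is 1, so f′′(0) = 2! * (1) = 2.

2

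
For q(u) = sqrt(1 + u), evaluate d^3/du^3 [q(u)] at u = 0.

Compute the successive derivatives at the expansion point and divide by k!.
The coefficient of u^3 in the expansion is 1/16, so q′′′(0) = 3! * (1/16) = 3/8.

3/8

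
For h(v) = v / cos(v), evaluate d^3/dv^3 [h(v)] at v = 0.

Divide the numerator series by the denominator series (power-series long division).
The coefficient of v^3 in the expansion is 1/2, so h′′′(0) = 3! * (1/2) = 3.

3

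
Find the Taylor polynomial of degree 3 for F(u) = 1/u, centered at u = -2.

-(u + 2)^3/16 - (u + 2)^2/8 - (u + 2)/4 - 1/2

F(-2) = -1/2
F′(-2) = -1/4
F′′(-2) = -1/4
F′′′(-2) = -3/8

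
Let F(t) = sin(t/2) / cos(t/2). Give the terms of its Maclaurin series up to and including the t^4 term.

Write the quotient as an unknown series and match coefficients against numerator = denominator · series.
F(0) = 0
F′(0) = 1/2
F′′(0) = 0
F′′′(0) = 1/4
F^(4)(0) = 0

t^3/24 + t/2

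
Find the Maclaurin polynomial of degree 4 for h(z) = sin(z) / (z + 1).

Use 1/(1 - r) = Σ r^k on the denominator, then take the Cauchy product.
h(0) = 0
h′(0) = 1
h′′(0) = -2
h′′′(0) = 5
h^(4)(0) = -20

-5*z^4/6 + 5*z^3/6 - z^2 + z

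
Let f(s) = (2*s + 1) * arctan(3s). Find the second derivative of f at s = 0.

12

Distribute the polynomial across the series and collect like powers.
From the series, [s^2] f = 6; multiply by 2! = 2 to get 12.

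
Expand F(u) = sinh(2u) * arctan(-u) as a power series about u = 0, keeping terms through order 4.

-2*u^4/3 - 2*u^2

Multiply the two series term by term and collect like powers.
[u^0] = 0;  [u^1] = 0;  [u^2] = -2;  [u^3] = 0;  [u^4] = -2/3.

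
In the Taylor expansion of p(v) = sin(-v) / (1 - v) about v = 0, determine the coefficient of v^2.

Multiply the two series term by term and collect like powers.
p(0) = 0
p′(0) = -1
p′′(0) = -2
So c_2 = p′′(0)/2! = -1.

-1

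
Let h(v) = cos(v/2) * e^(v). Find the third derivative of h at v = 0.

Write out both Maclaurin series and multiply, keeping only the needed powers.
The coefficient of v^3 in the expansion is 1/24, so h′′′(0) = 3! * (1/24) = 1/4.

1/4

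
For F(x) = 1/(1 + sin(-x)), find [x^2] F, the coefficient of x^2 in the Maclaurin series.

Let u equal the inner series; expand the outer function in u and truncate.
F(0) = 1
F′(0) = 1
F′′(0) = 2
So c_2 = F′′(0)/2! = 1.

1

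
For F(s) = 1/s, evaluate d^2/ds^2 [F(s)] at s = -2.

-1/4

Compute the successive derivatives at the expansion point and divide by k!.
The coefficient of (s + 2)^2 in the expansion is -1/8, so F′′(-2) = 2! * (-1/8) = -1/4.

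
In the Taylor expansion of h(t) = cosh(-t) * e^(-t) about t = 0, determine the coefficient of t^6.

Write out both Maclaurin series and multiply, keeping only the needed powers.

2/45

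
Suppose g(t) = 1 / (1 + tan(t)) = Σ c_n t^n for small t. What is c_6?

Use the geometric series for the reciprocal, then substitute.
[t^0] = 1;  [t^1] = -1;  [t^2] = 1;  [t^3] = -4/3;  [t^4] = 5/3;  [t^5] = -32/15;  [t^6] = 122/45.

122/45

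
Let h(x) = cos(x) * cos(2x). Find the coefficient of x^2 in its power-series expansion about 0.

-5/2

Multiply the two series term by term and collect like powers.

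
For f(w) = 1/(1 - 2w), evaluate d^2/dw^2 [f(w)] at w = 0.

Apply the Taylor formula c_k = f^(k)(a)/k!.
The coefficient of w^2 in the expansion is 4, so f′′(0) = 2! * (4) = 8.

8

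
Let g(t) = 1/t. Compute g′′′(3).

From the series, [(t - 3)^3] g = -1/81; multiply by 3! = 6 to get -2/27.

-2/27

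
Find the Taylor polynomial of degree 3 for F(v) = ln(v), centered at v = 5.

(v - 5)^3/375 - (v - 5)^2/50 + (v - 5)/5 + ln(5)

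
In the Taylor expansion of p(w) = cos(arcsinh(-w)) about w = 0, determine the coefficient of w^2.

-1/2

Substitute the inner expansion into the outer series and collect powers.
p(0) = 1
p′(0) = 0
p′′(0) = -1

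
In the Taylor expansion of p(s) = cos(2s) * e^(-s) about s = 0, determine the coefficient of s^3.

Write out both Maclaurin series and multiply, keeping only the needed powers.
p(0) = 1
p′(0) = -1
p′′(0) = -3
p′′′(0) = 11
So c_3 = p′′′(0)/3! = 11/6.

11/6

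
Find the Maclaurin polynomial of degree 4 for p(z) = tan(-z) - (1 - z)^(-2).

-5*z^4 - 13*z^3/3 - 3*z^2 - 3*z - 1

Add the two expansions coefficient-wise.
[z^0] = -1;  [z^1] = -3;  [z^2] = -3;  [z^3] = -13/3;  [z^4] = -5.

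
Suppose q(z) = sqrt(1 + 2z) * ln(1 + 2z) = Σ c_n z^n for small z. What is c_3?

Expand each factor separately, then convolve coefficients.
q(0) = 0
q′(0) = 2
q′′(0) = 0
q′′′(0) = -2
So c_3 = q′′′(0)/3! = -1/3.

-1/3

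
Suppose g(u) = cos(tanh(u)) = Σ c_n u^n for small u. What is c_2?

-1/2

Let u equal the inner series; expand the outer function in u and truncate.
g(0) = 1
g′(0) = 0
g′′(0) = -1
The Taylor polynomial is Σ g^(k)(0)/k! · u^k.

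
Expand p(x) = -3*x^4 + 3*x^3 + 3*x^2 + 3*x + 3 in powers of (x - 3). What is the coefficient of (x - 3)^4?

p(3) = -123
p′(3) = -222
p′′(3) = -264
p′′′(3) = -198
p^(4)(3) = -72

-3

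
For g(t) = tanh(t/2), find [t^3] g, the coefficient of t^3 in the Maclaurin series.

-1/24

Apply the Taylor formula c_k = f^(k)(a)/k!.
g(0) = 0
g′(0) = 1/2
g′′(0) = 0
g′′′(0) = -1/4
The Taylor polynomial is Σ g^(k)(0)/k! · t^k.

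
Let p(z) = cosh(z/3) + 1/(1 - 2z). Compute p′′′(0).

Combine the two series term by term.
From the series, [z^3] p = 8; multiply by 3! = 6 to get 48.

48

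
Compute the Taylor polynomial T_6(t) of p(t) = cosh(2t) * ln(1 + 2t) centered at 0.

-20*t^6 + 196*t^5/15 - 8*t^4 + 20*t^3/3 - 2*t^2 + 2*t

Take the Cauchy product of the two expansions.
p(0) = 0
p′(0) = 2
p′′(0) = -4
p′′′(0) = 40
p^(4)(0) = -192
p^(5)(0) = 1568
p^(6)(0) = -14400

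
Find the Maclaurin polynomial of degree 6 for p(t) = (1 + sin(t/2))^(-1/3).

407*t^6/1049760 - 1201*t^5/933120 + 17*t^4/3888 - 19*t^3/1296 + t^2/18 - t/6 + 1

Plug the Maclaurin series of the inner function into that of the outer and collect terms.
[t^0] = 1;  [t^1] = -1/6;  [t^2] = 1/18;  [t^3] = -19/1296;  [t^4] = 17/3888;  [t^5] = -1201/933120;  [t^6] = 407/1049760.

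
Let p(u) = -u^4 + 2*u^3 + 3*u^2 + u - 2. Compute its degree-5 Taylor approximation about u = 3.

Apply the Taylor formula c_k = f^(k)(a)/k!.
p(3) = 1
p′(3) = -35
p′′(3) = -66
p′′′(3) = -60
p^(4)(3) = -24
p^(5)(3) = 0
Dividing each by k! gives the coefficients c_0, ..., c_5.

-(u - 3)^4 - 10*(u - 3)^3 - 33*(u - 3)^2 - 35*(u - 3) + 1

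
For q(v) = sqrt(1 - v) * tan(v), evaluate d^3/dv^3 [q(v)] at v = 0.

5/4

Take the Cauchy product of the two expansions.
From the series, [v^3] q = 5/24; multiply by 3! = 6 to get 5/4.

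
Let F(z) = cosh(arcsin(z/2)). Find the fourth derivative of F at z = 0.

Plug the Maclaurin series of the inner function into that of the outer and collect terms.
From the series, [z^4] F = 5/384; multiply by 4! = 24 to get 5/16.

5/16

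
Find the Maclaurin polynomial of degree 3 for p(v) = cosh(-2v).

2*v^2 + 1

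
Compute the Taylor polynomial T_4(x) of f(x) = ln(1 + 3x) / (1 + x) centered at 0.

Expand each factor separately, then convolve coefficients.
[x^0] = 0;  [x^1] = 3;  [x^2] = -15/2;  [x^3] = 33/2;  [x^4] = -147/4.

-147*x^4/4 + 33*x^3/2 - 15*x^2/2 + 3*x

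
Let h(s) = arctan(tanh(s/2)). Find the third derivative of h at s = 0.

Plug the Maclaurin series of the inner function into that of the outer and collect terms.
The coefficient of s^3 in the expansion is -1/12, so h′′′(0) = 3! * (-1/12) = -1/2.

-1/2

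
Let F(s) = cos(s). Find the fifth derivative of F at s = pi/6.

The coefficient of (s - pi/6)^5 in the expansion is -1/240, so F^(5)(pi/6) = 5! * (-1/240) = -1/2.

-1/2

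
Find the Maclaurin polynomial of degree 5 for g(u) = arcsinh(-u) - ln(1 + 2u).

-259*u^5/40 + 4*u^4 - 5*u^3/2 + 2*u^2 - 3*u

Combine the two series term by term.
[u^0] = 0;  [u^1] = -3;  [u^2] = 2;  [u^3] = -5/2;  [u^4] = 4;  [u^5] = -259/40.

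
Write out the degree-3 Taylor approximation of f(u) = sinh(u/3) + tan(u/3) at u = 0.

Add the two expansions coefficient-wise.
f(0) = 0
f′(0) = 2/3
f′′(0) = 0
f′′′(0) = 1/9
Dividing each by k! gives the coefficients c_0, ..., c_3.

u^3/54 + 2*u/3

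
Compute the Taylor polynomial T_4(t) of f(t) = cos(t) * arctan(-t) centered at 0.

5*t^3/6 - t

Write out both Maclaurin series and multiply, keeping only the needed powers.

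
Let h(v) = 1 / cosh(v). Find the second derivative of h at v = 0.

-1

Invert the denominator's series and multiply.
The coefficient of v^2 in the expansion is -1/2, so h′′(0) = 2! * (-1/2) = -1.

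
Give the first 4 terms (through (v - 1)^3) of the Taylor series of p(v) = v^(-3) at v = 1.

-10*(v - 1)^3 + 6*(v - 1)^2 - 3*(v - 1) + 1

p(1) = 1
p′(1) = -3
p′′(1) = 12
p′′′(1) = -60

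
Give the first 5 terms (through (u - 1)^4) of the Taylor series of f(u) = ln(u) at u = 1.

-(u - 1)^4/4 + (u - 1)^3/3 - (u - 1)^2/2 + (u - 1)

f(1) = 0
f′(1) = 1
f′′(1) = -1
f′′′(1) = 2
f^(4)(1) = -6
Dividing each by k! gives the coefficients c_0, ..., c_4.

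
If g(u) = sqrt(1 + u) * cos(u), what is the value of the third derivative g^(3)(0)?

-9/8

Take the Cauchy product of the two expansions.
The coefficient of u^3 in the expansion is -3/16, so g′′′(0) = 3! * (-3/16) = -9/8.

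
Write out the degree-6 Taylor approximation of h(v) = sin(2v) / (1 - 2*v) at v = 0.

Use 1/(1 - r) = Σ r^k on the denominator, then take the Cauchy product.
[v^0] = 0;  [v^1] = 2;  [v^2] = 4;  [v^3] = 20/3;  [v^4] = 40/3;  [v^5] = 404/15;  [v^6] = 808/15.

808*v^6/15 + 404*v^5/15 + 40*v^4/3 + 20*v^3/3 + 4*v^2 + 2*v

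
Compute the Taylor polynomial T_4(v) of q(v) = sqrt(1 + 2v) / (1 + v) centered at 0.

-13*v^4/8 + v^3 - v^2/2 + 1

Take the Cauchy product of the two expansions.
q(0) = 1
q′(0) = 0
q′′(0) = -1
q′′′(0) = 6
q^(4)(0) = -39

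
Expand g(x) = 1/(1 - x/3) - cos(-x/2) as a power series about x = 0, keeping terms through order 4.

101*x^4/10368 + x^3/27 + 17*x^2/72 + x/3

Combine the two series term by term.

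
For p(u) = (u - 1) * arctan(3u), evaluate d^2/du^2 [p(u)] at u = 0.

Distribute the polynomial across the series and collect like powers.
The coefficient of u^2 in the expansion is 3, so p′′(0) = 2! * (3) = 6.

6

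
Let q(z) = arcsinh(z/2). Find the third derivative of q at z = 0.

The coefficient of z^3 in the expansion is -1/48, so q′′′(0) = 3! * (-1/48) = -1/8.

-1/8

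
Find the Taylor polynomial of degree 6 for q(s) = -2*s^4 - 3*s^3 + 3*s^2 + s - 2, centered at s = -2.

q(-2) = 0
q′(-2) = 17
q′′(-2) = -54
q′′′(-2) = 78
q^(4)(-2) = -48
q^(5)(-2) = 0
q^(6)(-2) = 0

-2*(s + 2)^4 + 13*(s + 2)^3 - 27*(s + 2)^2 + 17*(s + 2)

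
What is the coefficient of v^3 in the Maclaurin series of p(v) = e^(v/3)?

1/162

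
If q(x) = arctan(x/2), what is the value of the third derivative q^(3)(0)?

-1/4

From the series, [x^3] q = -1/24; multiply by 3! = 6 to get -1/4.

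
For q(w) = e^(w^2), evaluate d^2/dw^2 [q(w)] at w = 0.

Apply the Taylor formula c_k = f^(k)(a)/k!.
From the series, [w^2] q = 1; multiply by 2! = 2 to get 2.

2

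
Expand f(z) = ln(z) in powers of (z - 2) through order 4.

-(z - 2)^4/64 + (z - 2)^3/24 - (z - 2)^2/8 + (z - 2)/2 + ln(2)

Compute the successive derivatives at the expansion point and divide by k!.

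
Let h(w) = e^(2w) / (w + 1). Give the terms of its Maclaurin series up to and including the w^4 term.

w^4/3 + w^3/3 + w^2 + w + 1

Use 1/(1 - r) = Σ r^k on the denominator, then take the Cauchy product.
[w^0] = 1;  [w^1] = 1;  [w^2] = 1;  [w^3] = 1/3;  [w^4] = 1/3.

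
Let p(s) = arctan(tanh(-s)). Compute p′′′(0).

4

Plug the Maclaurin series of the inner function into that of the outer and collect terms.
From the series, [s^3] p = 2/3; multiply by 3! = 6 to get 4.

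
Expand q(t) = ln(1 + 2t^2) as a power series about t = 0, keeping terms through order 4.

[t^0] = 0;  [t^1] = 0;  [t^2] = 2;  [t^3] = 0;  [t^4] = -2.

-2*t^4 + 2*t^2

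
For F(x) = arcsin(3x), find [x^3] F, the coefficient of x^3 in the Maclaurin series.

9/2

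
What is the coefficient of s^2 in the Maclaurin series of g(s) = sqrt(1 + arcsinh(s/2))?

-1/32

Substitute the inner expansion into the outer series and collect powers.
[s^0] = 1;  [s^1] = 1/4;  [s^2] = -1/32.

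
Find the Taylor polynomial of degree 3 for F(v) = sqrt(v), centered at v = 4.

Compute the successive derivatives at the expansion point and divide by k!.
F(4) = 2
F′(4) = 1/4
F′′(4) = -1/32
F′′′(4) = 3/256

(v - 4)^3/512 - (v - 4)^2/64 + (v - 4)/4 + 2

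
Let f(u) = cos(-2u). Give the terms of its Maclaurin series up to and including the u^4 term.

2*u^4/3 - 2*u^2 + 1

Use the known series and substitute for the argument.
[u^0] = 1;  [u^1] = 0;  [u^2] = -2;  [u^3] = 0;  [u^4] = 2/3.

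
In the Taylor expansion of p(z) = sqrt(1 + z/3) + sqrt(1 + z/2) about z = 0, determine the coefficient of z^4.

-485/165888

Expand each term separately and add.
[z^0] = 2;  [z^1] = 5/12;  [z^2] = -13/288;  [z^3] = 35/3456;  [z^4] = -485/165888.
So c_4 = p^(4)(0)/4! = -485/165888.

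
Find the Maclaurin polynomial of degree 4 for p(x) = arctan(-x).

p(0) = 0
p′(0) = -1
p′′(0) = 0
p′′′(0) = 2
p^(4)(0) = 0

x^3/3 - x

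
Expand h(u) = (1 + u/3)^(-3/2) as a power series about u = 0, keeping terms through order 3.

h(0) = 1
h′(0) = -1/2
h′′(0) = 5/12
h′′′(0) = -35/72

-35*u^3/432 + 5*u^2/24 - u/2 + 1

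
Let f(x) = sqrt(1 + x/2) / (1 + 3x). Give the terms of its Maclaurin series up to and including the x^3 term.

-3155*x^3/128 + 263*x^2/32 - 11*x/4 + 1

Multiply the two series term by term and collect like powers.
f(0) = 1
f′(0) = -11/4
f′′(0) = 263/16
f′′′(0) = -9465/64
Dividing each by k! gives the coefficients c_0, ..., c_3.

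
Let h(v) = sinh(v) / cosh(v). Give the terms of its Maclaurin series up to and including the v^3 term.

-v^3/3 + v

Write the quotient as an unknown series and match coefficients against numerator = denominator · series.
h(0) = 0
h′(0) = 1
h′′(0) = 0
h′′′(0) = -2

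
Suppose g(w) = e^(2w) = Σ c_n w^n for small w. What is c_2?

Compute the successive derivatives at the expansion point and divide by k!.
[w^0] = 1;  [w^1] = 2;  [w^2] = 2.

2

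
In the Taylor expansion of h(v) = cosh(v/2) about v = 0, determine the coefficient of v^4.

1/384

h(0) = 1
h′(0) = 0
h′′(0) = 1/4
h′′′(0) = 0
h^(4)(0) = 1/16
So c_4 = h^(4)(0)/4! = 1/384.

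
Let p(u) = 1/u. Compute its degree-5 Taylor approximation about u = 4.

-(u - 4)^5/4096 + (u - 4)^4/1024 - (u - 4)^3/256 + (u - 4)^2/64 - (u - 4)/16 + 1/4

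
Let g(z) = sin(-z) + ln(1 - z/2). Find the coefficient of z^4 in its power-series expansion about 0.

Expand each term separately and add.

-1/64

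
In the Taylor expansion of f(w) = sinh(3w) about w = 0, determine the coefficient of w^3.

9/2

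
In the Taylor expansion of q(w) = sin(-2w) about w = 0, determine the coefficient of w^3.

4/3

Apply the Taylor formula c_k = f^(k)(a)/k!.
q(0) = 0
q′(0) = -2
q′′(0) = 0
q′′′(0) = 8
So c_3 = q′′′(0)/3! = 4/3.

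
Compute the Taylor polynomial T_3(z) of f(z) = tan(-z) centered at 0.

-z^3/3 - z

Use the known series and substitute for the argument.
f(0) = 0
f′(0) = -1
f′′(0) = 0
f′′′(0) = -2
The Taylor polynomial is Σ f^(k)(0)/k! · z^k.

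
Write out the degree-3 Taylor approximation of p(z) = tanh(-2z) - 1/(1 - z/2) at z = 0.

Combine the two series term by term.
p(0) = -1
p′(0) = -5/2
p′′(0) = -1/2
p′′′(0) = 61/4

61*z^3/24 - z^2/4 - 5*z/2 - 1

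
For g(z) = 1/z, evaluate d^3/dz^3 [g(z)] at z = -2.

The coefficient of (z + 2)^3 in the expansion is -1/16, so g′′′(-2) = 3! * (-1/16) = -3/8.

-3/8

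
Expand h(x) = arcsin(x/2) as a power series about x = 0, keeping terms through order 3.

[x^0] = 0;  [x^1] = 1/2;  [x^2] = 0;  [x^3] = 1/48.

x^3/48 + x/2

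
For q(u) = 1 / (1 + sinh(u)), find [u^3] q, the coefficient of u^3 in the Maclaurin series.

Use the geometric series for the reciprocal, then substitute.
q(0) = 1
q′(0) = -1
q′′(0) = 2
q′′′(0) = -7
Then c_k = q^(k)(0)/k! gives each Taylor coefficient.

-7/6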